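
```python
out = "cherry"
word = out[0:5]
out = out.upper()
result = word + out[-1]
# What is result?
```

Trace:
`out = "cherry"` → out = 'cherry'
`word = out[0:5]` → word = 'cherr'
`out = out.upper()` → out = 'CHERRY'
`result = word + out[-1]` → result = 'cherrY'
So result = 'cherrY'

Answer: 'cherrY'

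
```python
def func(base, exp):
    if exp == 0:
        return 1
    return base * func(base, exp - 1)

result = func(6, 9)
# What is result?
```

func(6, 9) = 6 * 6 * 6 * 6 * 6 * 6 * 6 * 6 * 6 = 10077696

Answer: 10077696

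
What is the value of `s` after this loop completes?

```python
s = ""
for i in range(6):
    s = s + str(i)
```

Concatenate digits 0 to 5
`s` takes the values: "" → "0" → "01" → "012" → "0123" → "01234" → "012345"

Answer: "012345"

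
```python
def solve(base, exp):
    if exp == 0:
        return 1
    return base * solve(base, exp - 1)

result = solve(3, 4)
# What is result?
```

solve(3, 4) = 3 * 3 * 3 * 3 = 81

Answer: 81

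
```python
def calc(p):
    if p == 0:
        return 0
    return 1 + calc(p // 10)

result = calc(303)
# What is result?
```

Count of digits of 303: 3

Answer: 3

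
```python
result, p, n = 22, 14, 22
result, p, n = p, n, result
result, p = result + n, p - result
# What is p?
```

Trace:
`result, p, n = 22, 14, 22` → result = 22; p = 14; n = 22
`result, p, n = p, n, result` → result = 14; p = 22; n = 22
`result, p = result + n, p - result` → result = 36; p = 8
So p = 8

Answer: 8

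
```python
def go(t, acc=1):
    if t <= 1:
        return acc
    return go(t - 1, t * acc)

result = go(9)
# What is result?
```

Accumulator trace (n, acc): (9, 1) -> (8, 9) -> (7, 72) -> (6, 504) -> (5, 3024) -> (4, 15120) -> (3, 60480) -> (2, 181440) -> (1, 362880) -> return 362880

Answer: 362880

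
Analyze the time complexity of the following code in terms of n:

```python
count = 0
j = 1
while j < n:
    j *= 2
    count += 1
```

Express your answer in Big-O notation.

Each loop level contributes: log n. Multiplying the contributions gives O(log n).

Answer: O(log n)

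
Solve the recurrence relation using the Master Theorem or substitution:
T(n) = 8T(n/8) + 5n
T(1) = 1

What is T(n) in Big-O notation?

By Master Theorem: a=8, b=8, f(n)=5n. Since log_8(8) = 1 and f(n) = Θ(n^1), Case 2 applies. T(n) = O(n log n).

Answer: O(n log n)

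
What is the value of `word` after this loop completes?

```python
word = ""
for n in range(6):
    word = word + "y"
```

Repeat 'y' 6 times
`word` takes the values: "" → "y" → "yy" → "yyy" → "yyyy" → "yyyyy" → "yyyyyy"

Answer: "yyyyyy"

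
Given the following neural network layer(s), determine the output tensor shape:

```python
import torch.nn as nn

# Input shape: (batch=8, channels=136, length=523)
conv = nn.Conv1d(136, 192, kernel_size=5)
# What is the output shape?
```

Input: (8, 136, 523) -> Output: (8, 192, 519)

Answer: (8, 192, 519)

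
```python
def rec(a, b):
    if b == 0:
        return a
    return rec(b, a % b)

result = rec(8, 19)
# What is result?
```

rec(8, 19) -> rec(19, 8) -> rec(8, 3) -> rec(3, 2) -> rec(2, 1) -> rec(1, 0) -> 1

Answer: 1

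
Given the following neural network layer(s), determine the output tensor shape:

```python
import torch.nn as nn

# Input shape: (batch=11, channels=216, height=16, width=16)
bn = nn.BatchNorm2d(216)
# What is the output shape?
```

Input: (11, 216, 16, 16) -> Output: (11, 216, 16, 16)

Answer: (11, 216, 16, 16)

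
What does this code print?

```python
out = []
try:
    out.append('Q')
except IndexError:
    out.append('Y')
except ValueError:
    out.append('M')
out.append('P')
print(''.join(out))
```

Execution trace: 'Q' (try body, no exception) → 'P' (after the try/except). Output: QP

Answer: QP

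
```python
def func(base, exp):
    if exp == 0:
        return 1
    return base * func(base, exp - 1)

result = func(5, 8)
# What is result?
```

func(5, 8) = 5 * 5 * 5 * 5 * 5 * 5 * 5 * 5 = 390625

Answer: 390625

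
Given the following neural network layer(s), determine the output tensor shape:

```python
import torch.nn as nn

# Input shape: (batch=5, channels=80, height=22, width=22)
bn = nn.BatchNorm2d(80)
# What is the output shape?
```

Input: (5, 80, 22, 22) -> Output: (5, 80, 22, 22)

Answer: (5, 80, 22, 22)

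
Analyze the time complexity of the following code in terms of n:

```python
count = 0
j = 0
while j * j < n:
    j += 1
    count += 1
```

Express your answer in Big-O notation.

Each loop level contributes: √n. Multiplying the contributions gives O(√n).

Answer: O(√n)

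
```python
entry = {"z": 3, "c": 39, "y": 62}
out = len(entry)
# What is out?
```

Trace:
`entry = {"z": 3, "c": 39, "y": 62}` → entry = {'z': 3, 'c': 39, 'y': 62}
`out = len(entry)` → out = 3
So out = 3

Answer: 3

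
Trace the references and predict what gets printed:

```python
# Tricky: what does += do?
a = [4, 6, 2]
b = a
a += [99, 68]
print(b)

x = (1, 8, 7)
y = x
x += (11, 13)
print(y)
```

Key concept: += behavior differs for mutable vs immutable.
Step by step:
`a = [4, 6, 2]` → a = [4, 6, 2]
`b = a` → b = [4, 6, 2] (same object as a)
`a += [99, 68]` → a = [4, 6, 2, 99, 68] (same object as b); b = [4, 6, 2, 99, 68] (same object as a)
`print(b)` → prints [4, 6, 2, 99, 68]
`x = (1, 8, 7)` → x = (1, 8, 7)
`y = x` → y = (1, 8, 7)
`x += (11, 13)` → x = (1, 8, 7, 11, 13)
`print(y)` → prints (1, 8, 7)

Answer:
[4, 6, 2, 99, 68]
(1, 8, 7)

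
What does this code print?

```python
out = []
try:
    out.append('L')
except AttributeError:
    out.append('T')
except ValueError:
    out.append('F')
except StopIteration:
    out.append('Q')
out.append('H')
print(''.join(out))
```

Execution trace: 'L' (try body, no exception) → 'H' (after the try/except). Output: LH

Answer: LH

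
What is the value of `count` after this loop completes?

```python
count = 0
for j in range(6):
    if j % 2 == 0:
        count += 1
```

Count numbers divisible by 2 in range(6)
`count` takes the values: 0 → 1 → 2 → 3

Answer: 3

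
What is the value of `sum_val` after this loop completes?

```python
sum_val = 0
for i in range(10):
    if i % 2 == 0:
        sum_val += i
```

Sum of even numbers 0 to 9
`sum_val` takes the values: 0 → 2 → 6 → 12 → 20

Answer: 20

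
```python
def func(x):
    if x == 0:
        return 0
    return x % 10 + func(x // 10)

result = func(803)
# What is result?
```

Sum of digits of 803: 3 + 0 + 8 = 11

Answer: 11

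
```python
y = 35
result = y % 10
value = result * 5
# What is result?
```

Trace:
`y = 35` → y = 35
`result = y % 10` → result = 5
`value = result * 5` → value = 25
So result = 5

Answer: 5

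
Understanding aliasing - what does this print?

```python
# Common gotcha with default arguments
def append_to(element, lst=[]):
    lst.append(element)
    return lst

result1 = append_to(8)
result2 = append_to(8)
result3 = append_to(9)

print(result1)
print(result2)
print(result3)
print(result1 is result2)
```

Key concept: mutable default argument gotcha.
Step by step:
`result1 = append_to(8)` → result1 = [8]
`result2 = append_to(8)` → result1 = [8, 8] (same object as result2); result2 = [8, 8] (same object as result1)
`result3 = append_to(9)` → result1 = [8, 8, 9] (same object as result2, result3); result2 = [8, 8, 9] (same object as result1, result3); result3 = [8, 8, 9] (same object as result1, result2)
`print(result1)` → prints [8, 8, 9]
`print(result2)` → prints [8, 8, 9]
`print(result3)` → prints [8, 8, 9]
`print(result1 is result2)` → prints True

Answer:
[8, 8, 9]
[8, 8, 9]
[8, 8, 9]
True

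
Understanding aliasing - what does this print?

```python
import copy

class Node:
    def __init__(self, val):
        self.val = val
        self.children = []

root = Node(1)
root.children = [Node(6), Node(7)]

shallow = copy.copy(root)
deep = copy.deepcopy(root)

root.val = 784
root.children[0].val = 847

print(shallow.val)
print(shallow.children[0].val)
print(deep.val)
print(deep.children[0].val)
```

Key concept: deep copy with custom objects.
Step by step:
`root = Node(1)` → root = Node(val=1, children=[])
`root.children = [Node(6), Node(7)]` → root = Node(val=1, children=[Node(val=6, children=[]), Node(val=7, children=[])])
`shallow = copy.copy(root)` → shallow = Node(val=1, children=[Node(val=6, children=[]), Node(val=7, children=[])])
`deep = copy.deepcopy(root)` → deep = Node(val=1, children=[Node(val=6, children=[]), Node(val=7, children=[])])
`root.val = 784` → root = Node(val=784, children=[Node(val=6, children=[]), Node(val=7, children=[])])
`root.children[0].val = 847` → root = Node(val=784, children=[Node(val=847, children=[]), Node(val=7, children=[])]); shallow = Node(val=1, children=[Node(val=847, children=[]), Node(val=7, children=[])])
`print(shallow.val)` → prints 1
`print(shallow.children[0].val)` → prints 847
`print(deep.val)` → prints 1
`print(deep.children[0].val)` → prints 6

Answer:
1
847
1
6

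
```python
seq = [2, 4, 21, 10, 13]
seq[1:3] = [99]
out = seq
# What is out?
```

Trace:
`seq = [2, 4, 21, 10, 13]` → seq = [2, 4, 21, 10, 13]
`seq[1:3] = [99]` → seq = [2, 99, 10, 13]
`out = seq` → out = [2, 99, 10, 13]
So out = [2, 99, 10, 13]

Answer: [2, 99, 10, 13]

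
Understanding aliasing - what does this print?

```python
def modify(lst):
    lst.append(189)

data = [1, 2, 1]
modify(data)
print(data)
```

Key concept: function modifies passed list.
Step by step:
`data = [1, 2, 1]` → data = [1, 2, 1]
`modify(data)` → data = [1, 2, 1, 189]
`print(data)` → prints [1, 2, 1, 189]

Answer: [1, 2, 1, 189]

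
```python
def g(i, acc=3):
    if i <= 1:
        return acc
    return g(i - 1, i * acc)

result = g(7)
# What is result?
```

Accumulator trace (n, acc): (7, 3) -> (6, 21) -> (5, 126) -> (4, 630) -> (3, 2520) -> (2, 7560) -> (1, 15120) -> return 15120

Answer: 15120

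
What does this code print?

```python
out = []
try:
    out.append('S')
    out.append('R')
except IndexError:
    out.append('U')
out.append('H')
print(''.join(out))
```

Execution trace: 'S' (try body) → 'R' (try body, no exception) → 'H' (after the try/except). Output: SRH

Answer: SRH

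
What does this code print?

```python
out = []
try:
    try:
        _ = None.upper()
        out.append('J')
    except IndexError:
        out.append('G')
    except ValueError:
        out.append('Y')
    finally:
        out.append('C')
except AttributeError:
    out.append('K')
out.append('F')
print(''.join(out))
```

Execution trace: 'C' (finally) → 'K' (outer except AttributeError) → 'F' (after the try/except). Output: CKF

Answer: CKF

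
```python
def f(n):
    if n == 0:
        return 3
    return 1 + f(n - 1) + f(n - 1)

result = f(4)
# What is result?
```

f(n) = 1 + 2·f(n-1), f(0)=3. Closed form: (3+1)·2^4 - 1 = 63.

Answer: 63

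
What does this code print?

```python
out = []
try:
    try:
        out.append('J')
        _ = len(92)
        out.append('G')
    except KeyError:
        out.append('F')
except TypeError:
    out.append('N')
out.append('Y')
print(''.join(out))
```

Execution trace: 'J' (try body) → 'N' (outer except TypeError) → 'Y' (after the try/except). Output: JNY

Answer: JNY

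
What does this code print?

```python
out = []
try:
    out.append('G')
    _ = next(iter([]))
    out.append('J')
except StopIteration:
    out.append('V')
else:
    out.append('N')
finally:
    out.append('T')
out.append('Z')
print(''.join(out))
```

Execution trace: 'G' (try body) → 'V' (except StopIteration) → 'T' (finally) → 'Z' (after the try/except). Output: GVTZ

Answer: GVTZ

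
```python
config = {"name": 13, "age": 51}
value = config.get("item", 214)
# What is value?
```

Trace:
`config = {"name": 13, "age": 51}` → config = {'name': 13, 'age': 51}
`value = config.get("item", 214)` → value = 214
So value = 214

Answer: 214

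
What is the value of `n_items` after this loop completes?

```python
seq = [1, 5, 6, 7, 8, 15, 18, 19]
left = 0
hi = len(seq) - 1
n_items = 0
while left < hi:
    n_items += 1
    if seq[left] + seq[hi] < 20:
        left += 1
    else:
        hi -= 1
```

Steps to find pair summing to 20
`n_items` takes the values: 0 → 1 → 2 → 3 → 4 → 5 → 6 → 7

Answer: 7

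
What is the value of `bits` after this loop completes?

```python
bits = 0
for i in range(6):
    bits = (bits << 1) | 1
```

Build 6 consecutive 1-bits: 0b111111
`bits` takes the values: 0 → 1 → 3 → 7 → 15 → 31 → 63

Answer: 63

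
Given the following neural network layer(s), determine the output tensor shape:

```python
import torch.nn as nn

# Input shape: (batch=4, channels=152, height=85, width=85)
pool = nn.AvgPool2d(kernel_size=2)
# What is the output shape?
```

Input: (4, 152, 85, 85) -> Output: (4, 152, 42, 42)

Answer: (4, 152, 42, 42)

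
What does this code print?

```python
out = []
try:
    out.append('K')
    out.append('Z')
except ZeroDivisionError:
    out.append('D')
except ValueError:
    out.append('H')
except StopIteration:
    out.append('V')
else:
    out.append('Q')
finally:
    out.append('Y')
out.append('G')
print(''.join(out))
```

Execution trace: 'K' (try body) → 'Z' (try body, no exception) → 'Q' (else) → 'Y' (finally) → 'G' (after the try/except). Output: KZQYG

Answer: KZQYG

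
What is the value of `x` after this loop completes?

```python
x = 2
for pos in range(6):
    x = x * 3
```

Multiply by 3, 6 times: 2 * 3^6 = 1458
`x` takes the values: 2 → 6 → 18 → 54 → 162 → 486 → 1458

Answer: 1458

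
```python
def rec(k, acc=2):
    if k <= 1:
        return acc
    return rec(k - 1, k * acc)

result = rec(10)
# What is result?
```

Accumulator trace (n, acc): (10, 2) -> (9, 20) -> (8, 180) -> (7, 1440) -> (6, 10080) -> (5, 60480) -> (4, 302400) -> (3, 1209600) -> (2, 3628800) -> (1, 7257600) -> return 7257600

Answer: 7257600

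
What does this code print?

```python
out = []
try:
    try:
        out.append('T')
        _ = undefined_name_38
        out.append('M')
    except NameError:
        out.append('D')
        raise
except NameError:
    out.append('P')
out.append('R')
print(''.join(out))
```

Execution trace: 'T' (inner try body) → 'D' (inner except NameError) → 'P' (outer except NameError) → 'R' (after the try/except). Output: TDPR

Answer: TDPR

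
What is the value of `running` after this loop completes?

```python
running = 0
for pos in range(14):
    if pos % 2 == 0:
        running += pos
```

Sum of even numbers 0 to 13
`running` takes the values: 0 → 2 → 6 → 12 → 20 → 30 → 42

Answer: 42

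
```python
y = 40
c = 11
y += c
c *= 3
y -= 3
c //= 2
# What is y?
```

Trace:
`y = 40` → y = 40
`c = 11` → c = 11
`y += c` → y = 51
`c *= 3` → c = 33
`y -= 3` → y = 48
`c //= 2` → c = 16
So y = 48

Answer: 48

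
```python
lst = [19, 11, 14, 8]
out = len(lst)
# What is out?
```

Trace:
`lst = [19, 11, 14, 8]` → lst = [19, 11, 14, 8]
`out = len(lst)` → out = 4
So out = 4

Answer: 4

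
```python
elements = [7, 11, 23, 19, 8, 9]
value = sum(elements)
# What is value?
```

Trace:
`elements = [7, 11, 23, 19, 8, 9]` → elements = [7, 11, 23, 19, 8, 9]
`value = sum(elements)` → value = 77
So value = 77

Answer: 77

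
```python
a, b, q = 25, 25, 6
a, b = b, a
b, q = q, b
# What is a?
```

Trace:
`a, b, q = 25, 25, 6` → a = 25; b = 25; q = 6
`a, b = b, a` → a = 25; b = 25
`b, q = q, b` → b = 6; q = 25
So a = 25

Answer: 25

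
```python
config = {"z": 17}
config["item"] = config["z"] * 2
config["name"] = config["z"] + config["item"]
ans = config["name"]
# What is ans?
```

Trace:
`config = {"z": 17}` → config = {'z': 17}
`config["item"] = config["z"] * 2` → config = {'z': 17, 'item': 34}
`config["name"] = config["z"] + config["item"]` → config = {'z': 17, 'item': 34, 'name': 51}
`ans = config["name"]` → ans = 51
So ans = 51

Answer: 51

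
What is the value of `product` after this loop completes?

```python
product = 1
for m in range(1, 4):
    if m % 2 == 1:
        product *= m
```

Product of odd numbers 1 to 3
`product` takes the values: 1 → 3

Answer: 3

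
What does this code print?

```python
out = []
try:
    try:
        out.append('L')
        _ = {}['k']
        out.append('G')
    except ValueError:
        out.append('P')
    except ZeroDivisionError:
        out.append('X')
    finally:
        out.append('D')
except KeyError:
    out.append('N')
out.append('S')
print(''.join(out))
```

Execution trace: 'L' (inner try body) → 'D' (inner finally) → 'N' (outer except KeyError) → 'S' (after the try/except). Output: LDNS

Answer: LDNS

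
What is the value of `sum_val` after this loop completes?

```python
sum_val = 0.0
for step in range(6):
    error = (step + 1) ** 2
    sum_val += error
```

Sum of squared losses 1² + 2² + ... + 6²
`sum_val` takes the values: 0.0 → 1.0 → 5.0 → 14.0 → 30.0 → 55.0 → 91.0

Answer: 91.0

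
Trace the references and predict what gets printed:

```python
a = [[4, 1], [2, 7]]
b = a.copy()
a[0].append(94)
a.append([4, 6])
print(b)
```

Key concept: shallow copy with nested lists.
Step by step:
`a = [[4, 1], [2, 7]]` → a = [[4, 1], [2, 7]]
`b = a.copy()` → b = [[4, 1], [2, 7]]
`a[0].append(94)` → a = [[4, 1, 94], [2, 7]]; b = [[4, 1, 94], [2, 7]]
`a.append([4, 6])` → a = [[4, 1, 94], [2, 7], [4, 6]]
`print(b)` → prints [[4, 1, 94], [2, 7]]

Answer: [[4, 1, 94], [2, 7]]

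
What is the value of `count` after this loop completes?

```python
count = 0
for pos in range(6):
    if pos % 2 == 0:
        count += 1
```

Count numbers divisible by 2 in range(6)
`count` takes the values: 0 → 1 → 2 → 3

Answer: 3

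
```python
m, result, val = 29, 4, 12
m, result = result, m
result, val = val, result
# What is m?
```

Trace:
`m, result, val = 29, 4, 12` → m = 29; result = 4; val = 12
`m, result = result, m` → m = 4; result = 29
`result, val = val, result` → result = 12; val = 29
So m = 4

Answer: 4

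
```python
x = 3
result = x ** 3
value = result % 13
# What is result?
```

Trace:
`x = 3` → x = 3
`result = x ** 3` → result = 27
`value = result % 13` → value = 1
So result = 27

Answer: 27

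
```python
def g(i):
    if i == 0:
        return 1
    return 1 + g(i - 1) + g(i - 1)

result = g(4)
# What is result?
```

g(i) = 1 + 2·g(i-1), g(0)=1. Closed form: (1+1)·2^4 - 1 = 31.

Answer: 31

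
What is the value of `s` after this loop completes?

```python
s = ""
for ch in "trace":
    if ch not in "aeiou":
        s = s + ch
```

Remove vowels from 'trace'
`s` takes the values: "" → "t" → "tr" → "trc"

Answer: "trc"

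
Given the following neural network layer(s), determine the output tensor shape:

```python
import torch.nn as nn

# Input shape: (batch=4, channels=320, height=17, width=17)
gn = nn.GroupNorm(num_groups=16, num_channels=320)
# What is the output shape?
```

Input: (4, 320, 17, 17) -> Output: (4, 320, 17, 17)

Answer: (4, 320, 17, 17)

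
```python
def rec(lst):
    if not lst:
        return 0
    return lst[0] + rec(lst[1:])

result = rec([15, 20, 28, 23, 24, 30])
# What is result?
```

15 + 20 + 28 + 23 + 24 + 30 + 0 = 140

Answer: 140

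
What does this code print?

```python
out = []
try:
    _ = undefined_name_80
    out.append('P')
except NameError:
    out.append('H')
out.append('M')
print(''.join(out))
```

Execution trace: 'H' (except NameError) → 'M' (after the try/except). Output: HM

Answer: HM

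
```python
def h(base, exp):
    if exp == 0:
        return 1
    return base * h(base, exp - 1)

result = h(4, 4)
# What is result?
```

h(4, 4) = 4 * 4 * 4 * 4 = 256

Answer: 256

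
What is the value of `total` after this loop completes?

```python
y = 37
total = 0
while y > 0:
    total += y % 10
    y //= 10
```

Sum digits of 37
`total` takes the values: 0 → 7 → 10

Answer: 10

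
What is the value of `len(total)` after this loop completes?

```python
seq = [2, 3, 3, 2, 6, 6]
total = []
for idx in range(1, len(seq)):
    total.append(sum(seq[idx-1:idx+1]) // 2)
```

Number of 2-element averages
`total` takes the values: [] → [2] → [2, 3] → [2, 3, 2] → [2, 3, 2, 4] → [2, 3, 2, 4, 6]
So `len(total)` = 5

Answer: 5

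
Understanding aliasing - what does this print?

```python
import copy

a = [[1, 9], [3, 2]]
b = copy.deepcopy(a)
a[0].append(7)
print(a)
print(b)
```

Key concept: deep copy is fully independent.
Step by step:
`a = [[1, 9], [3, 2]]` → a = [[1, 9], [3, 2]]
`b = copy.deepcopy(a)` → b = [[1, 9], [3, 2]]
`a[0].append(7)` → a = [[1, 9, 7], [3, 2]]
`print(a)` → prints [[1, 9, 7], [3, 2]]
`print(b)` → prints [[1, 9], [3, 2]]

Answer:
[[1, 9, 7], [3, 2]]
[[1, 9], [3, 2]]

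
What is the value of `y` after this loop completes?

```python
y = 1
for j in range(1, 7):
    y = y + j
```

Start at 1, add 1 through 6
`y` takes the values: 1 → 2 → 4 → 7 → 11 → 16 → 22

Answer: 22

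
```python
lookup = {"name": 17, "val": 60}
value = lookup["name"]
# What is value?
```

Trace:
`lookup = {"name": 17, "val": 60}` → lookup = {'name': 17, 'val': 60}
`value = lookup["name"]` → value = 17
So value = 17

Answer: 17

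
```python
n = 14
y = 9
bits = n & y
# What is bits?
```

Trace:
`n = 14` → n = 14
`y = 9` → y = 9
`bits = n & y` → bits = 8
So bits = 8

Answer: 8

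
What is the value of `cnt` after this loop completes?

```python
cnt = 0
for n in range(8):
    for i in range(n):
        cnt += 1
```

Triangle number: 0+1+2+...+7
`cnt` takes the values: 0 → 1 → 2 → 3 → 4 → 5 → 6 → 7 → 8 → 9 → 10 → 11 → 12 → 13 → 14 → 15 → 16 → 17 → 18 → 19 → 20 → 21 → 22 → 23 → 24 → 25 → 26 → 27 → 28

Answer: 28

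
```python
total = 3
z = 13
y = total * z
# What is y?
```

Trace:
`total = 3` → total = 3
`z = 13` → z = 13
`y = total * z` → y = 39
So y = 39

Answer: 39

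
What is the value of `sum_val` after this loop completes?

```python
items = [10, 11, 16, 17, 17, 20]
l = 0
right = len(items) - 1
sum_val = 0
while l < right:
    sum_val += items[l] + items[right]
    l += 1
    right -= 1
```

Sum of pairs from ends
`sum_val` takes the values: 0 → 30 → 58 → 91

Answer: 91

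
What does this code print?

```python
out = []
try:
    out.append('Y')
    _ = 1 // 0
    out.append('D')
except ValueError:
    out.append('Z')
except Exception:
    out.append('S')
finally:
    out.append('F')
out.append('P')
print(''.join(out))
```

Execution trace: 'Y' (try body) → 'S' (except Exception) → 'F' (finally) → 'P' (after the try/except). Output: YSFP

Answer: YSFP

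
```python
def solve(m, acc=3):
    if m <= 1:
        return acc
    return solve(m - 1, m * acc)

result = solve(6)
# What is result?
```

Accumulator trace (n, acc): (6, 3) -> (5, 18) -> (4, 90) -> (3, 360) -> (2, 1080) -> (1, 2160) -> return 2160

Answer: 2160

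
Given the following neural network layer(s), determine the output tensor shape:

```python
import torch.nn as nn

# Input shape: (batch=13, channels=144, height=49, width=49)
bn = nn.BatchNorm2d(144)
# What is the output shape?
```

Input: (13, 144, 49, 49) -> Output: (13, 144, 49, 49)

Answer: (13, 144, 49, 49)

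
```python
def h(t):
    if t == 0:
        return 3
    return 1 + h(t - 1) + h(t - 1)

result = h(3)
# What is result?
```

h(t) = 1 + 2·h(t-1), h(0)=3. Closed form: (3+1)·2^3 - 1 = 31.

Answer: 31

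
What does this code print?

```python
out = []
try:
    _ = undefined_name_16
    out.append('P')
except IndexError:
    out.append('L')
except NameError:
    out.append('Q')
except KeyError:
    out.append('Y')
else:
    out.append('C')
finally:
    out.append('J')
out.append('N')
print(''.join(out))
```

Execution trace: 'Q' (except NameError) → 'J' (finally) → 'N' (after the try/except). Output: QJN

Answer: QJN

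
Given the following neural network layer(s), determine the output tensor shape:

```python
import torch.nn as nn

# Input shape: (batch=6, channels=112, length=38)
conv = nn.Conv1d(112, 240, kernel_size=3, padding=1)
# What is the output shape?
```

Input: (6, 112, 38) -> Output: (6, 240, 38)

Answer: (6, 240, 38)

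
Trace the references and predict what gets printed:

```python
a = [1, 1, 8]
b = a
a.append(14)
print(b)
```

Key concept: basic list aliasing.
Step by step:
`a = [1, 1, 8]` → a = [1, 1, 8]
`b = a` → b = [1, 1, 8] (same object as a)
`a.append(14)` → a = [1, 1, 8, 14] (same object as b); b = [1, 1, 8, 14] (same object as a)
`print(b)` → prints [1, 1, 8, 14]

Answer: [1, 1, 8, 14]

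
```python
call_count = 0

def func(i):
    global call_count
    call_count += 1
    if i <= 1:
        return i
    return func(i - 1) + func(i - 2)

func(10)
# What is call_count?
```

Calls(i) = 1 + Calls(i-1) + Calls(i-2); Calls(0)=Calls(1)=1. For i=10 this gives 177.

Answer: 177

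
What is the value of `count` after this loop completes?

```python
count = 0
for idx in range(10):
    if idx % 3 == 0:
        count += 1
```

Count numbers divisible by 3 in range(10)
`count` takes the values: 0 → 1 → 2 → 3 → 4

Answer: 4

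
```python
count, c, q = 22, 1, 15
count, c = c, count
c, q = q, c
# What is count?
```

Trace:
`count, c, q = 22, 1, 15` → count = 22; c = 1; q = 15
`count, c = c, count` → count = 1; c = 22
`c, q = q, c` → c = 15; q = 22
So count = 1

Answer: 1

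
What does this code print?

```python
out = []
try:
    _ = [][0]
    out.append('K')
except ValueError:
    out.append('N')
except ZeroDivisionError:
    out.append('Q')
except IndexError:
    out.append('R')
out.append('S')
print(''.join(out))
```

Execution trace: 'R' (except IndexError) → 'S' (after the try/except). Output: RS

Answer: RS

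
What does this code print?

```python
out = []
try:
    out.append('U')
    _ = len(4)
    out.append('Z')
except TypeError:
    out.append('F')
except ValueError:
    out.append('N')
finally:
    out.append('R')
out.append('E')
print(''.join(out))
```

Execution trace: 'U' (try body) → 'F' (except TypeError) → 'R' (finally) → 'E' (after the try/except). Output: UFRE

Answer: UFRE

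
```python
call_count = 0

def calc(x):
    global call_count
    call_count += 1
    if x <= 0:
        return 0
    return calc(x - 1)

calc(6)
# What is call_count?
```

Linear recursion stepping by 1: 7 calls from x=6 down to ≤0.

Answer: 7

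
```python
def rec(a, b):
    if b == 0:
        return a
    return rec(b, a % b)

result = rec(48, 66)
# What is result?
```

rec(48, 66) -> rec(66, 48) -> rec(48, 18) -> rec(18, 12) -> rec(12, 6) -> rec(6, 0) -> 6

Answer: 6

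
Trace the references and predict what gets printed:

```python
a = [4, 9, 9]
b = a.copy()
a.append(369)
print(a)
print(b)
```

Key concept: list.copy() creates independent copy.
Step by step:
`a = [4, 9, 9]` → a = [4, 9, 9]
`b = a.copy()` → b = [4, 9, 9]
`a.append(369)` → a = [4, 9, 9, 369]
`print(a)` → prints [4, 9, 9, 369]
`print(b)` → prints [4, 9, 9]

Answer:
[4, 9, 9, 369]
[4, 9, 9]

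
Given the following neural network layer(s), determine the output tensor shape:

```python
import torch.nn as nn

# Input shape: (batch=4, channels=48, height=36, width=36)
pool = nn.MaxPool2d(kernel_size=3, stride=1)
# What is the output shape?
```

Input: (4, 48, 36, 36) -> Output: (4, 48, 34, 34)

Answer: (4, 48, 34, 34)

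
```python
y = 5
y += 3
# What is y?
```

Trace:
`y = 5` → y = 5
`y += 3` → y = 8
So y = 8

Answer: 8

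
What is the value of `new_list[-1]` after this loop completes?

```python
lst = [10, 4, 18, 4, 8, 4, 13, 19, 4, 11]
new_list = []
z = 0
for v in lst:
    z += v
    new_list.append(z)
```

Cumulative sum ends at 95
`new_list` takes the values: [] → [10] → [10, 14] → [10, 14, 32] → [10, 14, 32, 36] → [10, 14, 32, 36, 44] → [10, 14, 32, 36, 44, 48] → [10, 14, 32, 36, 44, 48, 61] → [10, 14, 32, 36, 44, 48, 61, 80] → [10, 14, 32, 36, 44, 48, 61, 80, 84] → [10, 14, 32, 36, 44, 48, 61, 80, 84, 95]
So `new_list[-1]` = 95

Answer: 95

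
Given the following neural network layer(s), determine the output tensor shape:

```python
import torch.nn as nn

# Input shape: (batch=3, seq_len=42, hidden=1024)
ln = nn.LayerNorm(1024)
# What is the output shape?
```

Input: (3, 42, 1024) -> Output: (3, 42, 1024)

Answer: (3, 42, 1024)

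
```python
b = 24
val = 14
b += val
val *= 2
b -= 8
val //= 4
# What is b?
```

Trace:
`b = 24` → b = 24
`val = 14` → val = 14
`b += val` → b = 38
`val *= 2` → val = 28
`b -= 8` → b = 30
`val //= 4` → val = 7
So b = 30

Answer: 30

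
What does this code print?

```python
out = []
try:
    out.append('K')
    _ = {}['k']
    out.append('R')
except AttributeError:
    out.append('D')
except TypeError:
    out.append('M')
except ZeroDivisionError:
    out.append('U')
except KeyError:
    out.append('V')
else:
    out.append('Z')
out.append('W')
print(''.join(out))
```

Execution trace: 'K' (try body) → 'V' (except KeyError) → 'W' (after the try/except). Output: KVW

Answer: KVW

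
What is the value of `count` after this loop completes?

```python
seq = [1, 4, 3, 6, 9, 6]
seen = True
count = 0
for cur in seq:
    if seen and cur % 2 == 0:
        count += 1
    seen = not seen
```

Count even values at even positions
`count` takes the values: 0

Answer: 0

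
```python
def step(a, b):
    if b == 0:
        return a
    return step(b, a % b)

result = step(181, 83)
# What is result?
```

step(181, 83) -> step(83, 15) -> step(15, 8) -> step(8, 7) -> step(7, 1) -> step(1, 0) -> 1

Answer: 1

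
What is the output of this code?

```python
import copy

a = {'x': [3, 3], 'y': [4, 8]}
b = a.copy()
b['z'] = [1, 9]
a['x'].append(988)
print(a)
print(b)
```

Key concept: shallow copy of dict with mutable values.
Step by step:
`a = {'x': [3, 3], 'y': [4, 8]}` → a = {'x': [3, 3], 'y': [4, 8]}
`b = a.copy()` → b = {'x': [3, 3], 'y': [4, 8]}
`b['z'] = [1, 9]` → b = {'x': [3, 3], 'y': [4, 8], 'z': [1, 9]}
`a['x'].append(988)` → a = {'x': [3, 3, 988], 'y': [4, 8]}; b = {'x': [3, 3, 988], 'y': [4, 8], 'z': [1, 9]}
`print(a)` → prints {'x': [3, 3, 988], 'y': [4, 8]}
`print(b)` → prints {'x': [3, 3, 988], 'y': [4, 8], 'z': [1, 9]}

Answer:
{'x': [3, 3, 988], 'y': [4, 8]}
{'x': [3, 3, 988], 'y': [4, 8], 'z': [1, 9]}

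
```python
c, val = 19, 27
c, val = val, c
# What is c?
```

Trace:
`c, val = 19, 27` → c = 19; val = 27
`c, val = val, c` → c = 27; val = 19
So c = 27

Answer: 27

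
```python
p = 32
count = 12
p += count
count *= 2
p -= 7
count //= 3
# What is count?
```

Trace:
`p = 32` → p = 32
`count = 12` → count = 12
`p += count` → p = 44
`count *= 2` → count = 24
`p -= 7` → p = 37
`count //= 3` → count = 8
So count = 8

Answer: 8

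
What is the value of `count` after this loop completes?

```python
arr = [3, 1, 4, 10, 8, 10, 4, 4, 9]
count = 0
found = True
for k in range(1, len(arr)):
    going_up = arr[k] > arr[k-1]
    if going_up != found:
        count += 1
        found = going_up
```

Count direction changes in [3, 1, 4, 10, 8, 10, 4, 4, 9]
`count` takes the values: 0 → 1 → 2 → 3 → 4 → 5 → 6

Answer: 6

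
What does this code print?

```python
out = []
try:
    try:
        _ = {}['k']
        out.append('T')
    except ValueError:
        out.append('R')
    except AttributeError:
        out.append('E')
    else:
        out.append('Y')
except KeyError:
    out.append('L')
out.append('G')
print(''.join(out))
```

Execution trace: 'L' (outer except KeyError) → 'G' (after the try/except). Output: LG

Answer: LG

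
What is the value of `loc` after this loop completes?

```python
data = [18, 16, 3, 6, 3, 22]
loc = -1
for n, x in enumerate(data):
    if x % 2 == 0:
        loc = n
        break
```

First even number index in [18, 16, 3, 6, 3, 22]
`loc` takes the values: -1 → 0

Answer: 0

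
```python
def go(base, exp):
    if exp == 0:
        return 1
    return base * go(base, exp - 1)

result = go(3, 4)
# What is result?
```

go(3, 4) = 3 * 3 * 3 * 3 = 81

Answer: 81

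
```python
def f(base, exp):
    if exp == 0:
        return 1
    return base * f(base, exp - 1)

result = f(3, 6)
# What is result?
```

f(3, 6) = 3 * 3 * 3 * 3 * 3 * 3 = 729

Answer: 729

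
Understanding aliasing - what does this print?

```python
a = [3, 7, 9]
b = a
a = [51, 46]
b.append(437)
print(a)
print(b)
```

Key concept: rebinding vs mutation: a is rebound to a new list, b still points at the original.
Step by step:
`a = [3, 7, 9]` → a = [3, 7, 9]
`b = a` → b = [3, 7, 9] (same object as a)
`a = [51, 46]` → a = [51, 46]
`b.append(437)` → b = [3, 7, 9, 437]
`print(a)` → prints [51, 46]
`print(b)` → prints [3, 7, 9, 437]

Answer:
[51, 46]
[3, 7, 9, 437]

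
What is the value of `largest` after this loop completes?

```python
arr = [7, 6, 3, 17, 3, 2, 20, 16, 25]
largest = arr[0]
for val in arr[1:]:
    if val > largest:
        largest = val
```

Maximum of [7, 6, 3, 17, 3, 2, 20, 16, 25]
`largest` takes the values: 7 → 17 → 20 → 25

Answer: 25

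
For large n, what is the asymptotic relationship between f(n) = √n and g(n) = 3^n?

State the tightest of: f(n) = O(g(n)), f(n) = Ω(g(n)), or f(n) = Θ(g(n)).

√n vs 3^n: f(n) = O(g(n)) but not Ω(g(n)) — 3^n grows strictly faster than √n.

Answer: f(n) = O(g(n)) but not Ω(g(n)) — 3^n grows strictly faster than √n.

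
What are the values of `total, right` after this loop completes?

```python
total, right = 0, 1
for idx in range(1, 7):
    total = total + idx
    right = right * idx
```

Sum and factorial of 1 to 6
`total, right` takes the values: (0, 1) → (1, 1) → (3, 1) → (3, 2) → (6, 2) → (6, 6) → (10, 6) → (10, 24) → (15, 24) → (15, 120) → (21, 120) → (21, 720)

Answer: 21, 720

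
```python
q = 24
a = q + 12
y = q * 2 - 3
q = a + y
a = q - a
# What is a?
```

Trace:
`q = 24` → q = 24
`a = q + 12` → a = 36
`y = q * 2 - 3` → y = 45
`q = a + y` → q = 81
`a = q - a` → a = 45
So a = 45

Answer: 45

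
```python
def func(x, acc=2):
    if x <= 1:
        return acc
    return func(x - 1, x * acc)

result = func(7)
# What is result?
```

Accumulator trace (n, acc): (7, 2) -> (6, 14) -> (5, 84) -> (4, 420) -> (3, 1680) -> (2, 5040) -> (1, 10080) -> return 10080

Answer: 10080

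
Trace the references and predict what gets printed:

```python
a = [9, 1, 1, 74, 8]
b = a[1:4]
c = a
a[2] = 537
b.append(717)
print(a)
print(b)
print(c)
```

Key concept: slice vs alias.
Step by step:
`a = [9, 1, 1, 74, 8]` → a = [9, 1, 1, 74, 8]
`b = a[1:4]` → b = [1, 1, 74]
`c = a` → c = [9, 1, 1, 74, 8] (same object as a)
`a[2] = 537` → a = [9, 1, 537, 74, 8] (same object as c); c = [9, 1, 537, 74, 8] (same object as a)
`b.append(717)` → b = [1, 1, 74, 717]
`print(a)` → prints [9, 1, 537, 74, 8]
`print(b)` → prints [1, 1, 74, 717]
`print(c)` → prints [9, 1, 537, 74, 8]

Answer:
[9, 1, 537, 74, 8]
[1, 1, 74, 717]
[9, 1, 537, 74, 8]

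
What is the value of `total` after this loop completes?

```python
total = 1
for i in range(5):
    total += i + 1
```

Start at 1, add 1 to 5 = 16
`total` takes the values: 1 → 2 → 4 → 7 → 11 → 16

Answer: 16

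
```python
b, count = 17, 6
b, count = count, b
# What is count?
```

Trace:
`b, count = 17, 6` → b = 17; count = 6
`b, count = count, b` → b = 6; count = 17
So count = 17

Answer: 17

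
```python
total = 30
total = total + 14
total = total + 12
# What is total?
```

Trace:
`total = 30` → total = 30
`total = total + 14` → total = 44
`total = total + 12` → total = 56
So total = 56

Answer: 56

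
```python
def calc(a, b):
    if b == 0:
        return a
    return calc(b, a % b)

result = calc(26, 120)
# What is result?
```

calc(26, 120) -> calc(120, 26) -> calc(26, 16) -> calc(16, 10) -> calc(10, 6) -> calc(6, 4) -> calc(4, 2) -> calc(2, 0) -> 2

Answer: 2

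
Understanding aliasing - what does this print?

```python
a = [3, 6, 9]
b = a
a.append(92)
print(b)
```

Key concept: basic list aliasing.
Step by step:
`a = [3, 6, 9]` → a = [3, 6, 9]
`b = a` → b = [3, 6, 9] (same object as a)
`a.append(92)` → a = [3, 6, 9, 92] (same object as b); b = [3, 6, 9, 92] (same object as a)
`print(b)` → prints [3, 6, 9, 92]

Answer: [3, 6, 9, 92]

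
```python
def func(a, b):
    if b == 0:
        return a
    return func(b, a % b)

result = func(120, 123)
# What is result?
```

func(120, 123) -> func(123, 120) -> func(120, 3) -> func(3, 0) -> 3

Answer: 3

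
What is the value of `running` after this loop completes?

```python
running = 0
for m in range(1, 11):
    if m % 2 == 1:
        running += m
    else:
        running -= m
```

Add odd, subtract even
`running` takes the values: 0 → 1 → -1 → 2 → -2 → 3 → -3 → 4 → -4 → 5 → -5

Answer: -5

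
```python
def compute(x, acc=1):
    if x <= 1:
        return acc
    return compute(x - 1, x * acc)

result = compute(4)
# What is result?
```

Accumulator trace (n, acc): (4, 1) -> (3, 4) -> (2, 12) -> (1, 24) -> return 24

Answer: 24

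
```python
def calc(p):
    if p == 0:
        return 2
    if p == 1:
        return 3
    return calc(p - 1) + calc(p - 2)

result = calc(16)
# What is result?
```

Build up from base cases: calc(0)=2, calc(1)=3, calc(2)=5, calc(3)=8, calc(4)=13, calc(5)=21, calc(6)=34, ..., calc(16)=4181

Answer: 4181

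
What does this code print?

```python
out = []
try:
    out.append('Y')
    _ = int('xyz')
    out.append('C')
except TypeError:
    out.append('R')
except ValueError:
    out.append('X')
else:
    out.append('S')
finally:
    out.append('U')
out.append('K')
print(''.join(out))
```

Execution trace: 'Y' (try body) → 'X' (except ValueError) → 'U' (finally) → 'K' (after the try/except). Output: YXUK

Answer: YXUK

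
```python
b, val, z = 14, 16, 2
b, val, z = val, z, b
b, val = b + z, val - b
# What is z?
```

Trace:
`b, val, z = 14, 16, 2` → b = 14; val = 16; z = 2
`b, val, z = val, z, b` → b = 16; val = 2; z = 14
`b, val = b + z, val - b` → b = 30; val = -14
So z = 14

Answer: 14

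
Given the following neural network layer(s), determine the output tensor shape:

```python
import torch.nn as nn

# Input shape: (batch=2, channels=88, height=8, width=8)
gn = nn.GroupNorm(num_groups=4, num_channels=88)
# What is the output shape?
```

Input: (2, 88, 8, 8) -> Output: (2, 88, 8, 8)

Answer: (2, 88, 8, 8)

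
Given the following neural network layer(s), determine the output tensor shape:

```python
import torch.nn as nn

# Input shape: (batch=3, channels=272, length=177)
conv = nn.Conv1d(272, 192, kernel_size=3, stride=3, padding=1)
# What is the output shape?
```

Input: (3, 272, 177) -> Output: (3, 192, 59)

Answer: (3, 192, 59)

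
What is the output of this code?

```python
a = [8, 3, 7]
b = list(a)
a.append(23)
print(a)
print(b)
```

Key concept: list() constructor creates copy.
Step by step:
`a = [8, 3, 7]` → a = [8, 3, 7]
`b = list(a)` → b = [8, 3, 7]
`a.append(23)` → a = [8, 3, 7, 23]
`print(a)` → prints [8, 3, 7, 23]
`print(b)` → prints [8, 3, 7]

Answer:
[8, 3, 7, 23]
[8, 3, 7]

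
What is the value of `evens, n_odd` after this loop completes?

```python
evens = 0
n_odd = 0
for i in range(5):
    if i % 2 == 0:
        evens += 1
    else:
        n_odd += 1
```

Count evens and odds in range(5)
`evens, n_odd` takes the values: (0, 0) → (1, 0) → (1, 1) → (2, 1) → (2, 2) → (3, 2)

Answer: 3, 2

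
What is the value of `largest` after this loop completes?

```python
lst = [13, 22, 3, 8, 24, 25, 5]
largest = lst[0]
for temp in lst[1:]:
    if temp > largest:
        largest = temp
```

Maximum of [13, 22, 3, 8, 24, 25, 5]
`largest` takes the values: 13 → 22 → 24 → 25

Answer: 25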